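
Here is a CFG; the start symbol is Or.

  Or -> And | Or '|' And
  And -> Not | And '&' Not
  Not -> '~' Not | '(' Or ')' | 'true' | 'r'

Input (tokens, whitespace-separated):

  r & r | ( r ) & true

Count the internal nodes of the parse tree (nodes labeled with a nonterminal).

[Or [Or [And [And [Not r]] & [Not r]]] | [And [And [Not ( [Or [And [Not r]]] )]] & [Not true]]]

13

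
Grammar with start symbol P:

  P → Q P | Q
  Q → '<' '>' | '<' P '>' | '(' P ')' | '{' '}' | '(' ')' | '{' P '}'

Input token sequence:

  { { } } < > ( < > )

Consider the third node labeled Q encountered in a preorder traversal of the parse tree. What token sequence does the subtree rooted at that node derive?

[P [Q { [P [Q { }]] }] [P [Q < >] [P [Q ( [P [Q < >]] )]]]]

< >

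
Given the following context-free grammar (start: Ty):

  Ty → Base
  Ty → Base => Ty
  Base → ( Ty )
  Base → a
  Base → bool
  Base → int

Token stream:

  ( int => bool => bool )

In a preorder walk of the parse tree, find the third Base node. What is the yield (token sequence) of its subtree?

bool

[Ty [Base ( [Ty [Base int] => [Ty [Base bool] => [Ty [Base bool]]]] )]]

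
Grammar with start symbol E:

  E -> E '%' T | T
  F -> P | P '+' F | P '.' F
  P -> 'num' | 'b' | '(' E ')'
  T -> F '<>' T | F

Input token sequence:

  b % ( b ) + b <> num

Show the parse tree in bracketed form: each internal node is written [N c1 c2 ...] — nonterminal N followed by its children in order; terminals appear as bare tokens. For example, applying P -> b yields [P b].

[E [E [T [F [P b]]]] % [T [F [P ( [E [T [F [P b]]]] )] + [F [P b]]] <> [T [F [P num]]]]]

E
E % T
T % T
F % T
P % T
b % T
b % F <> T
b % P + F <> T
b % ( E ) + F <> T
b % ( T ) + F <> T
b % ( F ) + F <> T
b % ( P ) + F <> T
b % ( b ) + F <> T
b % ( b ) + P <> T
b % ( b ) + b <> T
b % ( b ) + b <> F
b % ( b ) + b <> P
b % ( b ) + b <> num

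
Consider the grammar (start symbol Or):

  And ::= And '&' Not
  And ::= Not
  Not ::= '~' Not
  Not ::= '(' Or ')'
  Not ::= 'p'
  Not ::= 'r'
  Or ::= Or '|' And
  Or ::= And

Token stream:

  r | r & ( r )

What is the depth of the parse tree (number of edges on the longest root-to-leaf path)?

[Or [Or [And [Not r]]] | [And [And [Not r]] & [Not ( [Or [And [Not r]]] )]]]

6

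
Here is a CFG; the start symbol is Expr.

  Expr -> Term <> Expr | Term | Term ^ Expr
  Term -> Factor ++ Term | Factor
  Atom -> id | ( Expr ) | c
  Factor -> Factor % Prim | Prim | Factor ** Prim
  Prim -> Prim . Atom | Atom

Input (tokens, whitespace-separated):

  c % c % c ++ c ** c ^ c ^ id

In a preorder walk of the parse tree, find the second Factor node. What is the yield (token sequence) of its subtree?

[Expr [Term [Factor [Factor [Factor [Prim [Atom c]]] % [Prim [Atom c]]] % [Prim [Atom c]]] ++ [Term [Factor [Factor [Prim [Atom c]]] ** [Prim [Atom c]]]]] ^ [Expr [Term [Factor [Prim [Atom c]]]] ^ [Expr [Term [Factor [Prim [Atom id]]]]]]]

c % c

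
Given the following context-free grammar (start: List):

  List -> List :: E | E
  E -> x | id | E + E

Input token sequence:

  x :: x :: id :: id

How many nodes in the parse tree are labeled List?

[List [List [List [List [E x]] :: [E x]] :: [E id]] :: [E id]]

4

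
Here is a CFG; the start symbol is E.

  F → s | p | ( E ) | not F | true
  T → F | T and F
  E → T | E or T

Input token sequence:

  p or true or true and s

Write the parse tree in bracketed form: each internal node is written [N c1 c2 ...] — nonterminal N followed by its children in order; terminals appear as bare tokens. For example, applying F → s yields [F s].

E
E or T
E or T or T
T or T or T
F or T or T
p or T or T
p or F or T
p or true or T
p or true or T and F
p or true or F and F
p or true or true and F
p or true or true and s

[E [E [E [T [F p]]] or [T [F true]]] or [T [T [F true]] and [F s]]]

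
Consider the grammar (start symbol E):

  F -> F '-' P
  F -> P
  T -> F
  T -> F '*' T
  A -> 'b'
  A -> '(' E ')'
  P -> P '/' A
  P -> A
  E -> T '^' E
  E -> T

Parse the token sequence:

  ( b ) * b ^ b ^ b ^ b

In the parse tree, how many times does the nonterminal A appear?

[E [T [F [P [A ( [E [T [F [P [A b]]]]] )]]] * [T [F [P [A b]]]]] ^ [E [T [F [P [A b]]]] ^ [E [T [F [P [A b]]]] ^ [E [T [F [P [A b]]]]]]]]

6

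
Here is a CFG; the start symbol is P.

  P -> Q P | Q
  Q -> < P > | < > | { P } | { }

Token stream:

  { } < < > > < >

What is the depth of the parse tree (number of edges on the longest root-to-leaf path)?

[P [Q { }] [P [Q < [P [Q < >]] >] [P [Q < >]]]]

5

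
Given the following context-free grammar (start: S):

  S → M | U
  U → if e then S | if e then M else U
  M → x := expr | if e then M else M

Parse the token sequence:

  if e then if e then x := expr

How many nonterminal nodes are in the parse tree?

6

[S [U if e then [S [U if e then [S [M x := expr]]]]]]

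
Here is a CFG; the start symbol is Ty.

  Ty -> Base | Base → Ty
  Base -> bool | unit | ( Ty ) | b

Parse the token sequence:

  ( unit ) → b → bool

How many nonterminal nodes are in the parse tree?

[Ty [Base ( [Ty [Base unit]] )] → [Ty [Base b] → [Ty [Base bool]]]]

8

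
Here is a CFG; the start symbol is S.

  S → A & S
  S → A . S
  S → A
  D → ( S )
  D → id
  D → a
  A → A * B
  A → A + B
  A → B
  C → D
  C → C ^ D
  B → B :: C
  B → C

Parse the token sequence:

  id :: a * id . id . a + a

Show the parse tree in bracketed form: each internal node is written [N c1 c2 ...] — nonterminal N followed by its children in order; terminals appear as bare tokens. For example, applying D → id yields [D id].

[S [A [A [B [B [C [D id]]] :: [C [D a]]]] * [B [C [D id]]]] . [S [A [B [C [D id]]]] . [S [A [A [B [C [D a]]]] + [B [C [D a]]]]]]]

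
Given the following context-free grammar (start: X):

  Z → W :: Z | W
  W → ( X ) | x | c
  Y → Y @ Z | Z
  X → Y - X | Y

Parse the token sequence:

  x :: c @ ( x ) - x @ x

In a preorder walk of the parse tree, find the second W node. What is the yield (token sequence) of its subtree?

[X [Y [Y [Z [W x] :: [Z [W c]]]] @ [Z [W ( [X [Y [Z [W x]]]] )]]] - [X [Y [Y [Z [W x]]] @ [Z [W x]]]]]

c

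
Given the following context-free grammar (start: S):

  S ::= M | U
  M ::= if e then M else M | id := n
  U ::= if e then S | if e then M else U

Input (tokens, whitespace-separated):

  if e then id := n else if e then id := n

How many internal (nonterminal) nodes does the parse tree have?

6

[S [U if e then [M id := n] else [U if e then [S [M id := n]]]]]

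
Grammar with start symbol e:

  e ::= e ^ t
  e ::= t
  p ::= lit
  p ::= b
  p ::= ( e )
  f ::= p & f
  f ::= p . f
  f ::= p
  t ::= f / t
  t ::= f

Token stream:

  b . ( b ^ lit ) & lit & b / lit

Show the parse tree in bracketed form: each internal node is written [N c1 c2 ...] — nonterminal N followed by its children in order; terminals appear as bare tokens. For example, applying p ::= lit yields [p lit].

[e [t [f [p b] . [f [p ( [e [e [t [f [p b]]]] ^ [t [f [p lit]]]] )] & [f [p lit] & [f [p b]]]]] / [t [f [p lit]]]]]

e
t
f / t
p . f / t
b . f / t
b . p & f / t
b . ( e ) & f / t
b . ( e ^ t ) & f / t
b . ( t ^ t ) & f / t
b . ( f ^ t ) & f / t
b . ( p ^ t ) & f / t
b . ( b ^ t ) & f / t
b . ( b ^ f ) & f / t
b . ( b ^ p ) & f / t
b . ( b ^ lit ) & f / t
b . ( b ^ lit ) & p & f / t
b . ( b ^ lit ) & lit & f / t
b . ( b ^ lit ) & lit & p / t
b . ( b ^ lit ) & lit & b / t
b . ( b ^ lit ) & lit & b / f
b . ( b ^ lit ) & lit & b / p
b . ( b ^ lit ) & lit & b / lit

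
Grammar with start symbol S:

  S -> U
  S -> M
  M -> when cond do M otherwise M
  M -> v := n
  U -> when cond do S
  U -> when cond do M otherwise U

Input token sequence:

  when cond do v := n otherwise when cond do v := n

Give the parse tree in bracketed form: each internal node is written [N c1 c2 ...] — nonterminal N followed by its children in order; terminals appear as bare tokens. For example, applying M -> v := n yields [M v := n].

S
U
when cond do M otherwise U
when cond do v := n otherwise U
when cond do v := n otherwise when cond do S
when cond do v := n otherwise when cond do M
when cond do v := n otherwise when cond do v := n

[S [U when cond do [M v := n] otherwise [U when cond do [S [M v := n]]]]]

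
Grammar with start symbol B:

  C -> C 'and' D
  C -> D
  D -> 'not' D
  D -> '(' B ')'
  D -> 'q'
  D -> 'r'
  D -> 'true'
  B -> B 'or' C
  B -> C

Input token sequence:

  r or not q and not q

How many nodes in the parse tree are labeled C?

3

[B [B [C [D r]]] or [C [C [D not [D q]]] and [D not [D q]]]]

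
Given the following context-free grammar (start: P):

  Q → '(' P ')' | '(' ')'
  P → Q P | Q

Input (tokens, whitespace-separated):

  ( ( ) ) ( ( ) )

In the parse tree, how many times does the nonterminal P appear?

[P [Q ( [P [Q ( )]] )] [P [Q ( [P [Q ( )]] )]]]

4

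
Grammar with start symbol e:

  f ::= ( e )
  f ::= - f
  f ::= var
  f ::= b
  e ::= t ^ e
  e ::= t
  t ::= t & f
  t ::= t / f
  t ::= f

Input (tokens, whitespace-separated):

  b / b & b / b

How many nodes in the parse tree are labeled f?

4

[e [t [t [t [t [f b]] / [f b]] & [f b]] / [f b]]]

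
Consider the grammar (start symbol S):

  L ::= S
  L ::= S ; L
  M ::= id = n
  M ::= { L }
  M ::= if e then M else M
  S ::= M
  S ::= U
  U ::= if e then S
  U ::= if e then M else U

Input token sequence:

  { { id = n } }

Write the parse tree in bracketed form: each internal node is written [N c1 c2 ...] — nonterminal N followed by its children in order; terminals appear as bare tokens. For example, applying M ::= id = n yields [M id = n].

S
M
{ L }
{ S }
{ M }
{ { L } }
{ { S } }
{ { M } }
{ { id = n } }

[S [M { [L [S [M { [L [S [M id = n]]] }]]] }]]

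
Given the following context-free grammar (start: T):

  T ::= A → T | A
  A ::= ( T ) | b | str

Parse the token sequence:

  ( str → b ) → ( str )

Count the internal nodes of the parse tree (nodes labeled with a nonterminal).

[T [A ( [T [A str] → [T [A b]]] )] → [T [A ( [T [A str]] )]]]

10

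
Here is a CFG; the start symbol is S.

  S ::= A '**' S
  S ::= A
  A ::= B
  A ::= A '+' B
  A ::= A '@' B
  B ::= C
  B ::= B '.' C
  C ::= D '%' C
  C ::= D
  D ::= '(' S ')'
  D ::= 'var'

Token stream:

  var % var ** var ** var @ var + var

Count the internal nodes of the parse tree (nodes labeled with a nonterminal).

25

[S [A [B [C [D var] % [C [D var]]]]] ** [S [A [B [C [D var]]]] ** [S [A [A [A [B [C [D var]]]] @ [B [C [D var]]]] + [B [C [D var]]]]]]]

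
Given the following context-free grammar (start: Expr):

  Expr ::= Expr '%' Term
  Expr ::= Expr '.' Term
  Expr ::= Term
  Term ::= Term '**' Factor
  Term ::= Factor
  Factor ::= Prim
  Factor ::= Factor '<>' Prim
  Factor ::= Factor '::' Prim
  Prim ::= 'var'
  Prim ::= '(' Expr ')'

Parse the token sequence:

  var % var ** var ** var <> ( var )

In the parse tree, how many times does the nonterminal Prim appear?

6

[Expr [Expr [Term [Factor [Prim var]]]] % [Term [Term [Term [Factor [Prim var]]] ** [Factor [Prim var]]] ** [Factor [Factor [Prim var]] <> [Prim ( [Expr [Term [Factor [Prim var]]]] )]]]]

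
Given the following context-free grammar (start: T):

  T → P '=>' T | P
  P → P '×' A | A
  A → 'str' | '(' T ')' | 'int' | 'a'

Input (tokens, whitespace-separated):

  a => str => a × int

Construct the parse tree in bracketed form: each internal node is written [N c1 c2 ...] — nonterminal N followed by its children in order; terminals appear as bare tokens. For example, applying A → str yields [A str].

[T [P [A a]] => [T [P [A str]] => [T [P [P [A a]] × [A int]]]]]

T
P => T
A => T
a => T
a => P => T
a => A => T
a => str => T
a => str => P
a => str => P × A
a => str => A × A
a => str => a × A
a => str => a × int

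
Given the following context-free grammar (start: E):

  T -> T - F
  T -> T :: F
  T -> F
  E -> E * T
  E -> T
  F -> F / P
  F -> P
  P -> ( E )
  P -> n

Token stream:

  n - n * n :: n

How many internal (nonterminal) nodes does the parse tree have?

[E [E [T [T [F [P n]]] - [F [P n]]]] * [T [T [F [P n]]] :: [F [P n]]]]

14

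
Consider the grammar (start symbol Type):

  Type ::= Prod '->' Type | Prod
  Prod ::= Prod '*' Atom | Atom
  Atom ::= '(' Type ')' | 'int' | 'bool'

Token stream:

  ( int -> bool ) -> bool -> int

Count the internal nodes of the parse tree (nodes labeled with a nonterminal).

15

[Type [Prod [Atom ( [Type [Prod [Atom int]] -> [Type [Prod [Atom bool]]]] )]] -> [Type [Prod [Atom bool]] -> [Type [Prod [Atom int]]]]]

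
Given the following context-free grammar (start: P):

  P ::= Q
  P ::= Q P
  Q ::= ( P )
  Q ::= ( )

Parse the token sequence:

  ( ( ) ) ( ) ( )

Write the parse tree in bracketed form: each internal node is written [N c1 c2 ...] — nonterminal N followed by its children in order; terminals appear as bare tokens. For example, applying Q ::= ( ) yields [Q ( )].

[P [Q ( [P [Q ( )]] )] [P [Q ( )] [P [Q ( )]]]]

P
Q P
( P ) P
( Q ) P
( ( ) ) P
( ( ) ) Q P
( ( ) ) ( ) P
( ( ) ) ( ) Q
( ( ) ) ( ) ( )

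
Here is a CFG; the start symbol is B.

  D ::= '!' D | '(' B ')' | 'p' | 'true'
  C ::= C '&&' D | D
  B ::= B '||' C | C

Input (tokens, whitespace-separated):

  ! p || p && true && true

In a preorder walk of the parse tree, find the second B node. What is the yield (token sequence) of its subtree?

! p

[B [B [C [D ! [D p]]]] || [C [C [C [D p]] && [D true]] && [D true]]]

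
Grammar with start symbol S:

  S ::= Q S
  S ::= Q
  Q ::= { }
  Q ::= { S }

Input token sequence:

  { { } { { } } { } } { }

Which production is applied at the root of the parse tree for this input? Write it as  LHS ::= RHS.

[S [Q { [S [Q { }] [S [Q { [S [Q { }]] }] [S [Q { }]]]] }] [S [Q { }]]]

S ::= Q S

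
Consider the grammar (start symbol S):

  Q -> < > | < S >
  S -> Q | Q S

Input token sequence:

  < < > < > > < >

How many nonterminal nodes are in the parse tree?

[S [Q < [S [Q < >] [S [Q < >]]] >] [S [Q < >]]]

8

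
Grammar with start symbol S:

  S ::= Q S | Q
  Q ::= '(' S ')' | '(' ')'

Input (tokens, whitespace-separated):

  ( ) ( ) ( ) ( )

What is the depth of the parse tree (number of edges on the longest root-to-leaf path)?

5

[S [Q ( )] [S [Q ( )] [S [Q ( )] [S [Q ( )]]]]]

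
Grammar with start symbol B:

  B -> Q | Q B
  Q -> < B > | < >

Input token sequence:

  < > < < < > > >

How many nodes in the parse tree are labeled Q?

[B [Q < >] [B [Q < [B [Q < [B [Q < >]] >]] >]]]

4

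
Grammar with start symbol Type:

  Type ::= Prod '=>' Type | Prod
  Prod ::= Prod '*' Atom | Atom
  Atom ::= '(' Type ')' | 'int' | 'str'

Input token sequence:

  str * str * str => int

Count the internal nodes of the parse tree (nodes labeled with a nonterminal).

[Type [Prod [Prod [Prod [Atom str]] * [Atom str]] * [Atom str]] => [Type [Prod [Atom int]]]]

10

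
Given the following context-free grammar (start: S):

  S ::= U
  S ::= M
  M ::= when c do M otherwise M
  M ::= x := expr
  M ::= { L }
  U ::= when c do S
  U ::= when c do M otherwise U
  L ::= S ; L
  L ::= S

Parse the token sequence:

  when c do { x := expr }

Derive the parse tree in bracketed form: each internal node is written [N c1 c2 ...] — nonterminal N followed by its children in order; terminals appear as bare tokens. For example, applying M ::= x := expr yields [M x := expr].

S
U
when c do S
when c do M
when c do { L }
when c do { S }
when c do { M }
when c do { x := expr }

[S [U when c do [S [M { [L [S [M x := expr]]] }]]]]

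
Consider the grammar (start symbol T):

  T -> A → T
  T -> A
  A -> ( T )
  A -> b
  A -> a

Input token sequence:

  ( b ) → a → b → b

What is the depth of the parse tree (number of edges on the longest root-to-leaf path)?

[T [A ( [T [A b]] )] → [T [A a] → [T [A b] → [T [A b]]]]]

5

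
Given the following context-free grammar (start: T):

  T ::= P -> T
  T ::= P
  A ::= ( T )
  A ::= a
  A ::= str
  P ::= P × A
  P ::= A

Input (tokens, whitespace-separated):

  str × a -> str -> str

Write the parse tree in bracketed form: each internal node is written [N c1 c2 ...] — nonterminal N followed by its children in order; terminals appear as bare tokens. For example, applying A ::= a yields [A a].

[T [P [P [A str]] × [A a]] -> [T [P [A str]] -> [T [P [A str]]]]]

T
P -> T
P × A -> T
A × A -> T
str × A -> T
str × a -> T
str × a -> P -> T
str × a -> A -> T
str × a -> str -> T
str × a -> str -> P
str × a -> str -> A
str × a -> str -> str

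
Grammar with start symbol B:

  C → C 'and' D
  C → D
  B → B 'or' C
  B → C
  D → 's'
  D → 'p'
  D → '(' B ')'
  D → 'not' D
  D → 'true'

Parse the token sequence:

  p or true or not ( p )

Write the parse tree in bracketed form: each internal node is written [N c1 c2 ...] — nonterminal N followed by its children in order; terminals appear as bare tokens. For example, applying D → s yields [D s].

B
B or C
B or C or C
C or C or C
D or C or C
p or C or C
p or D or C
p or true or C
p or true or D
p or true or not D
p or true or not ( B )
p or true or not ( C )
p or true or not ( D )
p or true or not ( p )

[B [B [B [C [D p]]] or [C [D true]]] or [C [D not [D ( [B [C [D p]]] )]]]]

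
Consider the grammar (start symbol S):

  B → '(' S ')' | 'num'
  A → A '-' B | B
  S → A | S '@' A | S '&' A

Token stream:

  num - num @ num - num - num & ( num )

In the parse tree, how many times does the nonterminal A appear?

[S [S [S [A [A [B num]] - [B num]]] @ [A [A [A [B num]] - [B num]] - [B num]]] & [A [B ( [S [A [B num]]] )]]]

7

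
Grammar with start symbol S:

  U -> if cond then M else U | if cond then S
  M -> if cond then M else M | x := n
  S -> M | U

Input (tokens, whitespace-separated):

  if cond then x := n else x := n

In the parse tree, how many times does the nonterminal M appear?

[S [M if cond then [M x := n] else [M x := n]]]

3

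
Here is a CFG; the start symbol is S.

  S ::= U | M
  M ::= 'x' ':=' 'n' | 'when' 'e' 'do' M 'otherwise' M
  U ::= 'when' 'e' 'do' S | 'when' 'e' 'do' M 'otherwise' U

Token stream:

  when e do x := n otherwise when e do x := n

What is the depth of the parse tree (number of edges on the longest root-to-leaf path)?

5

[S [U when e do [M x := n] otherwise [U when e do [S [M x := n]]]]]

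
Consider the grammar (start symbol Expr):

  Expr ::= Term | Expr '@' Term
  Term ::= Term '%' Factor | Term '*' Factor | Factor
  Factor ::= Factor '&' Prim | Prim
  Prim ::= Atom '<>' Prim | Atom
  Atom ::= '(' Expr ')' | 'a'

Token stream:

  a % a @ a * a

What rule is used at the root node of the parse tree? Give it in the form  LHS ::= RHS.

[Expr [Expr [Term [Term [Factor [Prim [Atom a]]]] % [Factor [Prim [Atom a]]]]] @ [Term [Term [Factor [Prim [Atom a]]]] * [Factor [Prim [Atom a]]]]]

Expr ::= Expr '@' Term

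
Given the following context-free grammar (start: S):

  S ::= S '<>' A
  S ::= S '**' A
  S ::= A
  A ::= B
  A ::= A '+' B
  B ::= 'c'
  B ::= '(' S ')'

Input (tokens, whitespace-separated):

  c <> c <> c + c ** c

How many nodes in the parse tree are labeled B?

[S [S [S [S [A [B c]]] <> [A [B c]]] <> [A [A [B c]] + [B c]]] ** [A [B c]]]

5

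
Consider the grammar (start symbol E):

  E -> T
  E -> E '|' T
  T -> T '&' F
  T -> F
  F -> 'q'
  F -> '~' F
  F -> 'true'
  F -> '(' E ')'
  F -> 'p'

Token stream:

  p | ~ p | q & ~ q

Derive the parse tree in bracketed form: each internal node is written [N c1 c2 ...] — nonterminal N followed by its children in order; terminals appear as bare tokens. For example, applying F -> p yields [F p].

E
E | T
E | T | T
T | T | T
F | T | T
p | T | T
p | F | T
p | ~ F | T
p | ~ p | T
p | ~ p | T & F
p | ~ p | F & F
p | ~ p | q & F
p | ~ p | q & ~ F
p | ~ p | q & ~ q

[E [E [E [T [F p]]] | [T [F ~ [F p]]]] | [T [T [F q]] & [F ~ [F q]]]]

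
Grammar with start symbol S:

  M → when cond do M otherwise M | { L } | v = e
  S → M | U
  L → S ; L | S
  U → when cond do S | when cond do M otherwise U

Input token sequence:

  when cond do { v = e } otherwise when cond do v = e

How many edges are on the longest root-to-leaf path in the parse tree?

6

[S [U when cond do [M { [L [S [M v = e]]] }] otherwise [U when cond do [S [M v = e]]]]]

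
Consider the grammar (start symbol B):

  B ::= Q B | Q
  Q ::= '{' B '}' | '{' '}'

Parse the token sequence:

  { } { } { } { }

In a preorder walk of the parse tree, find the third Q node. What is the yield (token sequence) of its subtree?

{ }

[B [Q { }] [B [Q { }] [B [Q { }] [B [Q { }]]]]]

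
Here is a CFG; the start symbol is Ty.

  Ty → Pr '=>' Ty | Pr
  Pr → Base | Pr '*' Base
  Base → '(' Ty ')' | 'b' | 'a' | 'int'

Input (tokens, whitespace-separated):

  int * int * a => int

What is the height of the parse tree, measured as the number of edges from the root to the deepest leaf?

5

[Ty [Pr [Pr [Pr [Base int]] * [Base int]] * [Base a]] => [Ty [Pr [Base int]]]]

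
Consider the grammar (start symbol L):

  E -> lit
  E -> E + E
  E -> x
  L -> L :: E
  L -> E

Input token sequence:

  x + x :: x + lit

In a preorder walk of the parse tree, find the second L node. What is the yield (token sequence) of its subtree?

x + x

[L [L [E [E x] + [E x]]] :: [E [E x] + [E lit]]]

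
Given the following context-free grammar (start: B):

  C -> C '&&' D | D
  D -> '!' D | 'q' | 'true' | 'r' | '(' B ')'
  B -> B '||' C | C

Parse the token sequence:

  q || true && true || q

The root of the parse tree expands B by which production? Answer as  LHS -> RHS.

[B [B [B [C [D q]]] || [C [C [D true]] && [D true]]] || [C [D q]]]

B -> B '||' C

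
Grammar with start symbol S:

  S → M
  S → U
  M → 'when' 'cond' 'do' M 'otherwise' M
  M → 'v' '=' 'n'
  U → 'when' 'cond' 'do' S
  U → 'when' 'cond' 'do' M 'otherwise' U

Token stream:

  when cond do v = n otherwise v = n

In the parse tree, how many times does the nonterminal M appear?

3

[S [M when cond do [M v = n] otherwise [M v = n]]]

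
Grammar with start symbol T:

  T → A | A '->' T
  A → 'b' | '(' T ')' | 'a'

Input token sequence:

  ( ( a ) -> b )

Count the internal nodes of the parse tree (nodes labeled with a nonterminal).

8

[T [A ( [T [A ( [T [A a]] )] -> [T [A b]]] )]]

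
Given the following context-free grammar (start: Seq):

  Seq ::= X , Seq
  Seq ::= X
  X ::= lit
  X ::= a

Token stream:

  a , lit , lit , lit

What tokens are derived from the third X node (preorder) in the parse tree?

[Seq [X a] , [Seq [X lit] , [Seq [X lit] , [Seq [X lit]]]]]

lit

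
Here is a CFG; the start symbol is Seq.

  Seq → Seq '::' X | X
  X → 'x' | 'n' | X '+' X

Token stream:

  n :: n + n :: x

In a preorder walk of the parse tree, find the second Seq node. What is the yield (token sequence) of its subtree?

n :: n + n

[Seq [Seq [Seq [X n]] :: [X [X n] + [X n]]] :: [X x]]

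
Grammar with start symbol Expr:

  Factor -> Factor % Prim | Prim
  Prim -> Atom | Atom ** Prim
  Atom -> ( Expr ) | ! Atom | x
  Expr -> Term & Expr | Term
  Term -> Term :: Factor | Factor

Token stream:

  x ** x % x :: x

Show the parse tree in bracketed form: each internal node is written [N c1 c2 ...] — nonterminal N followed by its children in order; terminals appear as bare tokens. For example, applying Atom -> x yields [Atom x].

[Expr [Term [Term [Factor [Factor [Prim [Atom x] ** [Prim [Atom x]]]] % [Prim [Atom x]]]] :: [Factor [Prim [Atom x]]]]]

Expr
Term
Term :: Factor
Factor :: Factor
Factor % Prim :: Factor
Prim % Prim :: Factor
Atom ** Prim % Prim :: Factor
x ** Prim % Prim :: Factor
x ** Atom % Prim :: Factor
x ** x % Prim :: Factor
x ** x % Atom :: Factor
x ** x % x :: Factor
x ** x % x :: Prim
x ** x % x :: Atom
x ** x % x :: x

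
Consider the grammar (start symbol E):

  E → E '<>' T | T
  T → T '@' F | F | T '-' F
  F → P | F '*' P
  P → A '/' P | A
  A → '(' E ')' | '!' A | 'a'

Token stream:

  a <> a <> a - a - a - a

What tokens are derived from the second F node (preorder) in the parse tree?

a

[E [E [E [T [F [P [A a]]]]] <> [T [F [P [A a]]]]] <> [T [T [T [T [F [P [A a]]]] - [F [P [A a]]]] - [F [P [A a]]]] - [F [P [A a]]]]]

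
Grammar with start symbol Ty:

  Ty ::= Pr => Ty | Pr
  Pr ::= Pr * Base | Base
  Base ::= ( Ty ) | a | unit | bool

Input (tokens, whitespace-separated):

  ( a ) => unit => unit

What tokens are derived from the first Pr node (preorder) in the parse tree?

( a )

[Ty [Pr [Base ( [Ty [Pr [Base a]]] )]] => [Ty [Pr [Base unit]] => [Ty [Pr [Base unit]]]]]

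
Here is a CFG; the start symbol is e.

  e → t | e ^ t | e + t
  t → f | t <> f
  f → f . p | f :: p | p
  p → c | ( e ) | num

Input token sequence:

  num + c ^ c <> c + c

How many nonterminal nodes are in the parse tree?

19

[e [e [e [e [t [f [p num]]]] + [t [f [p c]]]] ^ [t [t [f [p c]]] <> [f [p c]]]] + [t [f [p c]]]]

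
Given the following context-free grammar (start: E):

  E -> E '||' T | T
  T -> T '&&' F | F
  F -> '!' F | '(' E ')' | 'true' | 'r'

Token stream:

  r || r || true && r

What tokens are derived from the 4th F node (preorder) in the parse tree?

r

[E [E [E [T [F r]]] || [T [F r]]] || [T [T [F true]] && [F r]]]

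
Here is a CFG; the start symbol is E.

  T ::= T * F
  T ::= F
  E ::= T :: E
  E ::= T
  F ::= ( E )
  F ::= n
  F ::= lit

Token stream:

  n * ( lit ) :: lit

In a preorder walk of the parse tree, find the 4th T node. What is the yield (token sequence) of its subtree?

[E [T [T [F n]] * [F ( [E [T [F lit]]] )]] :: [E [T [F lit]]]]

lit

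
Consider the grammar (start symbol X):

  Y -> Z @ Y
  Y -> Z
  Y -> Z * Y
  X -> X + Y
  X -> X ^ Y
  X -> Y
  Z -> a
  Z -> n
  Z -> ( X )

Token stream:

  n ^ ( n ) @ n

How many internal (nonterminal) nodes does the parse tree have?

11

[X [X [Y [Z n]]] ^ [Y [Z ( [X [Y [Z n]]] )] @ [Y [Z n]]]]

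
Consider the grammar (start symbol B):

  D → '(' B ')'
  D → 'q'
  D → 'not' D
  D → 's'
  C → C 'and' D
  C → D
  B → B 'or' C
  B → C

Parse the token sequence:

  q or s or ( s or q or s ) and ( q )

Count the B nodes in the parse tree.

7

[B [B [B [C [D q]]] or [C [D s]]] or [C [C [D ( [B [B [B [C [D s]]] or [C [D q]]] or [C [D s]]] )]] and [D ( [B [C [D q]]] )]]]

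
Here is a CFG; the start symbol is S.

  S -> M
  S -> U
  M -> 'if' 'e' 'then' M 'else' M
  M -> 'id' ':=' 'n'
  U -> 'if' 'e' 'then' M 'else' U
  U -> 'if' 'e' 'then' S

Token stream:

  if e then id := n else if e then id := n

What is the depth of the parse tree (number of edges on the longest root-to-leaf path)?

[S [U if e then [M id := n] else [U if e then [S [M id := n]]]]]

5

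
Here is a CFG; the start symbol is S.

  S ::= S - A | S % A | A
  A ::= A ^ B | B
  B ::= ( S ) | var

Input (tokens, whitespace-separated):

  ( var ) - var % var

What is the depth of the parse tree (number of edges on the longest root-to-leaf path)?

[S [S [S [A [B ( [S [A [B var]]] )]]] - [A [B var]]] % [A [B var]]]

8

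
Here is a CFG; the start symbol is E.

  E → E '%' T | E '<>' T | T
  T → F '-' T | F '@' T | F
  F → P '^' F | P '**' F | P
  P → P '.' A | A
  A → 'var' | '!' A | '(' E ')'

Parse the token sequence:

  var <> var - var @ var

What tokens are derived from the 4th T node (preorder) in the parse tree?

[E [E [T [F [P [A var]]]]] <> [T [F [P [A var]]] - [T [F [P [A var]]] @ [T [F [P [A var]]]]]]]

var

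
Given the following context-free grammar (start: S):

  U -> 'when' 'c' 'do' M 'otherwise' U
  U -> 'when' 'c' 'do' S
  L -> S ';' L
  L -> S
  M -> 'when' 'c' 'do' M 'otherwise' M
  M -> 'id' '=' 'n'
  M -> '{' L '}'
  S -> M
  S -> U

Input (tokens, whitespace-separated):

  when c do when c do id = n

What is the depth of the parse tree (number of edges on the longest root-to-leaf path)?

6

[S [U when c do [S [U when c do [S [M id = n]]]]]]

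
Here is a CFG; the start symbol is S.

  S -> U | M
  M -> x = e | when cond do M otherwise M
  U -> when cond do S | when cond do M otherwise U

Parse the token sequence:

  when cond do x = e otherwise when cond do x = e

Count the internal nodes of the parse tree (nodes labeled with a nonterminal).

[S [U when cond do [M x = e] otherwise [U when cond do [S [M x = e]]]]]

6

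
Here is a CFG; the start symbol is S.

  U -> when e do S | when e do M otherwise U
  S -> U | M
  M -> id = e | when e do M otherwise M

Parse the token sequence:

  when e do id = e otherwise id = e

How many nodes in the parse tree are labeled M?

[S [M when e do [M id = e] otherwise [M id = e]]]

3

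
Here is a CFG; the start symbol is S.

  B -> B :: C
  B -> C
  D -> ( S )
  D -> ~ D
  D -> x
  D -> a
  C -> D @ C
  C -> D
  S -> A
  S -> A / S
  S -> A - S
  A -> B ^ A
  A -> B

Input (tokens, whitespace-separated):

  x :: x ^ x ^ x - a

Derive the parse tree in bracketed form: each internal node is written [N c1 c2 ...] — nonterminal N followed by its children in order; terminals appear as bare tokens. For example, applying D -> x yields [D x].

S
A - S
B ^ A - S
B :: C ^ A - S
C :: C ^ A - S
D :: C ^ A - S
x :: C ^ A - S
x :: D ^ A - S
x :: x ^ A - S
x :: x ^ B ^ A - S
x :: x ^ C ^ A - S
x :: x ^ D ^ A - S
x :: x ^ x ^ A - S
x :: x ^ x ^ B - S
x :: x ^ x ^ C - S
x :: x ^ x ^ D - S
x :: x ^ x ^ x - S
x :: x ^ x ^ x - A
x :: x ^ x ^ x - B
x :: x ^ x ^ x - C
x :: x ^ x ^ x - D
x :: x ^ x ^ x - a

[S [A [B [B [C [D x]]] :: [C [D x]]] ^ [A [B [C [D x]]] ^ [A [B [C [D x]]]]]] - [S [A [B [C [D a]]]]]]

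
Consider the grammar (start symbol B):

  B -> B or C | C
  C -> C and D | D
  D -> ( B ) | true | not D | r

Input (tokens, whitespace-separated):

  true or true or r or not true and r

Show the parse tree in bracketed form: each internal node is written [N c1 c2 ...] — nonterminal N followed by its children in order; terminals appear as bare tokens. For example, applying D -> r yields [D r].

B
B or C
B or C or C
B or C or C or C
C or C or C or C
D or C or C or C
true or C or C or C
true or D or C or C
true or true or C or C
true or true or D or C
true or true or r or C
true or true or r or C and D
true or true or r or D and D
true or true or r or not D and D
true or true or r or not true and D
true or true or r or not true and r

[B [B [B [B [C [D true]]] or [C [D true]]] or [C [D r]]] or [C [C [D not [D true]]] and [D r]]]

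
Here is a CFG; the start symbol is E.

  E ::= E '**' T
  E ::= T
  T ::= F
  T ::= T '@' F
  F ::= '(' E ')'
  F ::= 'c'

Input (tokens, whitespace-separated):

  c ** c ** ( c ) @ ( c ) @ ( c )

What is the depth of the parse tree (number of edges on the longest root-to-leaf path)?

8

[E [E [E [T [F c]]] ** [T [F c]]] ** [T [T [T [F ( [E [T [F c]]] )]] @ [F ( [E [T [F c]]] )]] @ [F ( [E [T [F c]]] )]]]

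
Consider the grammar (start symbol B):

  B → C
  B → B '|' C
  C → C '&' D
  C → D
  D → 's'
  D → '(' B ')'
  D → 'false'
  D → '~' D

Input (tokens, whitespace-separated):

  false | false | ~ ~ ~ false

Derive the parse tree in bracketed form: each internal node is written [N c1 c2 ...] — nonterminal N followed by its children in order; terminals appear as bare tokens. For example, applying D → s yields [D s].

[B [B [B [C [D false]]] | [C [D false]]] | [C [D ~ [D ~ [D ~ [D false]]]]]]

B
B | C
B | C | C
C | C | C
D | C | C
false | C | C
false | D | C
false | false | C
false | false | D
false | false | ~ D
false | false | ~ ~ D
false | false | ~ ~ ~ D
false | false | ~ ~ ~ false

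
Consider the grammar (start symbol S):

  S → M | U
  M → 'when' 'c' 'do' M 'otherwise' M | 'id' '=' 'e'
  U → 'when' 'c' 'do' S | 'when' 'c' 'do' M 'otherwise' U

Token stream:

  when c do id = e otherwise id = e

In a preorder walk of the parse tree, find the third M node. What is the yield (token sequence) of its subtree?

[S [M when c do [M id = e] otherwise [M id = e]]]

id = e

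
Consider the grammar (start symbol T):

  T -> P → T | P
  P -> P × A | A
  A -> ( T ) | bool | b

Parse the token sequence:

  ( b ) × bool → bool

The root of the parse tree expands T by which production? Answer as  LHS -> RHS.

[T [P [P [A ( [T [P [A b]]] )]] × [A bool]] → [T [P [A bool]]]]

T -> P → T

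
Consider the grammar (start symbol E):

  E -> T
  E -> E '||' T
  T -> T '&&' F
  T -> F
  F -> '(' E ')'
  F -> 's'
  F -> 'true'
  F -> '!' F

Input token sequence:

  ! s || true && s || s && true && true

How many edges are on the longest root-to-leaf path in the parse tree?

6

[E [E [E [T [F ! [F s]]]] || [T [T [F true]] && [F s]]] || [T [T [T [F s]] && [F true]] && [F true]]]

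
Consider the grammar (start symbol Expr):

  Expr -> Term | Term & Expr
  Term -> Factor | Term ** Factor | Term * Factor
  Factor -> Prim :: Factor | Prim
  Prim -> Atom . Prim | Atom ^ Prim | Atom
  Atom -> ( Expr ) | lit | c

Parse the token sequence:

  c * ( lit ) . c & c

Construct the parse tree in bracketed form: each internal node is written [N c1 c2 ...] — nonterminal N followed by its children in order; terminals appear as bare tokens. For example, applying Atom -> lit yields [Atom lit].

Expr
Term & Expr
Term * Factor & Expr
Factor * Factor & Expr
Prim * Factor & Expr
Atom * Factor & Expr
c * Factor & Expr
c * Prim & Expr
c * Atom . Prim & Expr
c * ( Expr ) . Prim & Expr
c * ( Term ) . Prim & Expr
c * ( Factor ) . Prim & Expr
c * ( Prim ) . Prim & Expr
c * ( Atom ) . Prim & Expr
c * ( lit ) . Prim & Expr
c * ( lit ) . Atom & Expr
c * ( lit ) . c & Expr
c * ( lit ) . c & Term
c * ( lit ) . c & Factor
c * ( lit ) . c & Prim
c * ( lit ) . c & Atom
c * ( lit ) . c & c

[Expr [Term [Term [Factor [Prim [Atom c]]]] * [Factor [Prim [Atom ( [Expr [Term [Factor [Prim [Atom lit]]]]] )] . [Prim [Atom c]]]]] & [Expr [Term [Factor [Prim [Atom c]]]]]]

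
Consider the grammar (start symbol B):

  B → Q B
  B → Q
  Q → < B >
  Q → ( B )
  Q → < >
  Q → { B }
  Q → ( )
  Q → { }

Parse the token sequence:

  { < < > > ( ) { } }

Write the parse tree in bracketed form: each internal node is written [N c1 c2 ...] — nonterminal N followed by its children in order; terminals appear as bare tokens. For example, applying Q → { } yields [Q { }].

[B [Q { [B [Q < [B [Q < >]] >] [B [Q ( )] [B [Q { }]]]] }]]

B
Q
{ B }
{ Q B }
{ < B > B }
{ < Q > B }
{ < < > > B }
{ < < > > Q B }
{ < < > > ( ) B }
{ < < > > ( ) Q }
{ < < > > ( ) { } }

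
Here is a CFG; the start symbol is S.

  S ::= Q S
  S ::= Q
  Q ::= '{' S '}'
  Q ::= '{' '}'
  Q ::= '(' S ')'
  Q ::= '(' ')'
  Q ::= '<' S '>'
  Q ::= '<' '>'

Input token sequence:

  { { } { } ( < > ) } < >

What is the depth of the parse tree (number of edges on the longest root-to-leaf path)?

[S [Q { [S [Q { }] [S [Q { }] [S [Q ( [S [Q < >]] )]]]] }] [S [Q < >]]]

8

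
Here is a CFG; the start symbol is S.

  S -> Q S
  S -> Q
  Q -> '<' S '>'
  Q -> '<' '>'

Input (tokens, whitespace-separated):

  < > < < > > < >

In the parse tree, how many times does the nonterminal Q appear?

4

[S [Q < >] [S [Q < [S [Q < >]] >] [S [Q < >]]]]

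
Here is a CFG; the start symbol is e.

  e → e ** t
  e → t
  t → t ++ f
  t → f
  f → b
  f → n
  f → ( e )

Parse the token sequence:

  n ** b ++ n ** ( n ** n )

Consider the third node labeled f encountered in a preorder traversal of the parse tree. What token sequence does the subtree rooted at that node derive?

n

[e [e [e [t [f n]]] ** [t [t [f b]] ++ [f n]]] ** [t [f ( [e [e [t [f n]]] ** [t [f n]]] )]]]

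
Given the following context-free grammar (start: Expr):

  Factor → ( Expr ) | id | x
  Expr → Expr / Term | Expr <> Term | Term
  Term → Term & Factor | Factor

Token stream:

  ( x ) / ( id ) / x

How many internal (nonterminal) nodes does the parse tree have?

[Expr [Expr [Expr [Term [Factor ( [Expr [Term [Factor x]]] )]]] / [Term [Factor ( [Expr [Term [Factor id]]] )]]] / [Term [Factor x]]]

15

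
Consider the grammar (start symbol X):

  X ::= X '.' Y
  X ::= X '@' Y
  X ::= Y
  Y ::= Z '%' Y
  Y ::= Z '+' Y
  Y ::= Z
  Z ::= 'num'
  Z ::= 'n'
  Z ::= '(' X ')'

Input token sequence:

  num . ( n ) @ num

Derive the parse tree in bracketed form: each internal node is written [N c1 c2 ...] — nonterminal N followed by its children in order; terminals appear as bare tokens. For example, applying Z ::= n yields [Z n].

X
X @ Y
X . Y @ Y
Y . Y @ Y
Z . Y @ Y
num . Y @ Y
num . Z @ Y
num . ( X ) @ Y
num . ( Y ) @ Y
num . ( Z ) @ Y
num . ( n ) @ Y
num . ( n ) @ Z
num . ( n ) @ num

[X [X [X [Y [Z num]]] . [Y [Z ( [X [Y [Z n]]] )]]] @ [Y [Z num]]]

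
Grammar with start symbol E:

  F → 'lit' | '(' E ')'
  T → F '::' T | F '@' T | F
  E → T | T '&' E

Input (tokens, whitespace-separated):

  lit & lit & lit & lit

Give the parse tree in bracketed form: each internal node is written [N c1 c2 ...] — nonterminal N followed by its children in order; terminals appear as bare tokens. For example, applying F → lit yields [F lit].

E
T & E
F & E
lit & E
lit & T & E
lit & F & E
lit & lit & E
lit & lit & T & E
lit & lit & F & E
lit & lit & lit & E
lit & lit & lit & T
lit & lit & lit & F
lit & lit & lit & lit

[E [T [F lit]] & [E [T [F lit]] & [E [T [F lit]] & [E [T [F lit]]]]]]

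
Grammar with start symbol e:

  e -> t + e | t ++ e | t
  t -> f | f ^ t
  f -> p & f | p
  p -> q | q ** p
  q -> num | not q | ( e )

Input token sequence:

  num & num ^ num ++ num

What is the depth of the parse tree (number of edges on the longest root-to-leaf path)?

[e [t [f [p [q num]] & [f [p [q num]]]] ^ [t [f [p [q num]]]]] ++ [e [t [f [p [q num]]]]]]

6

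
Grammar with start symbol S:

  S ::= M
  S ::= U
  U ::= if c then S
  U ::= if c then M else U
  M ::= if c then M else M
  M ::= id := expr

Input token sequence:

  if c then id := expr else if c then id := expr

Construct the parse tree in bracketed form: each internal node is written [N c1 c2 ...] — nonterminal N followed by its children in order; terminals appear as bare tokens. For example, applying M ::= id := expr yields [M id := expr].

[S [U if c then [M id := expr] else [U if c then [S [M id := expr]]]]]

S
U
if c then M else U
if c then id := expr else U
if c then id := expr else if c then S
if c then id := expr else if c then M
if c then id := expr else if c then id := expr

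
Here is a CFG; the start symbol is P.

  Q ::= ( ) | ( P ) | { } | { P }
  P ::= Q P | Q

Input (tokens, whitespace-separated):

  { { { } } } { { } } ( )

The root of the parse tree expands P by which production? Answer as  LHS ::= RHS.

[P [Q { [P [Q { [P [Q { }]] }]] }] [P [Q { [P [Q { }]] }] [P [Q ( )]]]]

P ::= Q P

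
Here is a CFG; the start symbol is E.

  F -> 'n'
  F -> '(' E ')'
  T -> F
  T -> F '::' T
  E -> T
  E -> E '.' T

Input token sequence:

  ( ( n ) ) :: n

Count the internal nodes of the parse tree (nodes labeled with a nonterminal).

[E [T [F ( [E [T [F ( [E [T [F n]]] )]]] )] :: [T [F n]]]]

11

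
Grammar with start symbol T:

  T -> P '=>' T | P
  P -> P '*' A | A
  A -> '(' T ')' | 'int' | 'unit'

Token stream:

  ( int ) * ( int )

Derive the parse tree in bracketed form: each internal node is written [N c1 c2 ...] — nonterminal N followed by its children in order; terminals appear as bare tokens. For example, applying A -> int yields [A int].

T
P
P * A
A * A
( T ) * A
( P ) * A
( A ) * A
( int ) * A
( int ) * ( T )
( int ) * ( P )
( int ) * ( A )
( int ) * ( int )

[T [P [P [A ( [T [P [A int]]] )]] * [A ( [T [P [A int]]] )]]]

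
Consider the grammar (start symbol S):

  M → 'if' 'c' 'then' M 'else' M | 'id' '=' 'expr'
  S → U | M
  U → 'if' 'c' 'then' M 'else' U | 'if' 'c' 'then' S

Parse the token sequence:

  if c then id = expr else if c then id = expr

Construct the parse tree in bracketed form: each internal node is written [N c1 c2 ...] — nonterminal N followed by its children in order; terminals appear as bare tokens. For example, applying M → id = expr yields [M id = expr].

S
U
if c then M else U
if c then id = expr else U
if c then id = expr else if c then S
if c then id = expr else if c then M
if c then id = expr else if c then id = expr

[S [U if c then [M id = expr] else [U if c then [S [M id = expr]]]]]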